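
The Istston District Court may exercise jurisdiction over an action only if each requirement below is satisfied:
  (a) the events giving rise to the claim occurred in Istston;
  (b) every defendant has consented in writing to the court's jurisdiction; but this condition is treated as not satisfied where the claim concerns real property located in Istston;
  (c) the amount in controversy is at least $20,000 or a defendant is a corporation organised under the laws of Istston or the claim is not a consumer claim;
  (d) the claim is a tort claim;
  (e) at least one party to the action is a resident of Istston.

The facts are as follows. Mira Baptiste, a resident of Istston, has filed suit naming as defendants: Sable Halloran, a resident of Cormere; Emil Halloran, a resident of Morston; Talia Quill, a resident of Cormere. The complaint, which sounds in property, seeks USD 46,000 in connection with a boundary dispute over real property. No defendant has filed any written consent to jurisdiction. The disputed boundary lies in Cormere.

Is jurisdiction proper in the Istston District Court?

The Istston District Court:
  (a) The operative events occurred in Cormere, not Istston. Condition not met.
  (b) No such written consent has been filed. Not met.
  (c) The amount in controversy is $46,000, which meets the 20,000 dollars floor, so this disjunct is met. Satisfied.
  (d) The claim is a property claim, not a tort claim. Not satisfied.
  (e) Mira Baptiste resides in Istston. Met.
  → Not every requirement is met — no jurisdiction.

No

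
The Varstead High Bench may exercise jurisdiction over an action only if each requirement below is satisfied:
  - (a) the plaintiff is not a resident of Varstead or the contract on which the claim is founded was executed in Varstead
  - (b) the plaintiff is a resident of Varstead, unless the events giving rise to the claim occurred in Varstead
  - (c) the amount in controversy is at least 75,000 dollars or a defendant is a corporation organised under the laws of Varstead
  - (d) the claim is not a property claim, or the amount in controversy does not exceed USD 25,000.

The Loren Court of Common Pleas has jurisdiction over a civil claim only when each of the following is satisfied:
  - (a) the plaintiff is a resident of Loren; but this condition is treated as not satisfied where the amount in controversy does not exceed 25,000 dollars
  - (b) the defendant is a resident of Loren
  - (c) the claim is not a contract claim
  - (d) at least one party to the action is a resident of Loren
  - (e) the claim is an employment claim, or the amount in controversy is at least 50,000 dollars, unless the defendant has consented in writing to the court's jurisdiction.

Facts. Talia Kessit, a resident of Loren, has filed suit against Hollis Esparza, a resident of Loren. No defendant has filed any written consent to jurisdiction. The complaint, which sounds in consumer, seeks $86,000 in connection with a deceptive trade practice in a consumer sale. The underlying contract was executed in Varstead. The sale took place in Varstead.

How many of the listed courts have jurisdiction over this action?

2

The Varstead High Bench:
  (a) The plaintiff resides in Loren, which is not Varstead, so one alternative holds. Satisfied.
  (b) The plaintiff resides in Loren, not Varstead. However, the operative events occurred in Varstead, so the 'unless' proviso supplies this condition. Condition met.
  (c) The amount in controversy is $86,000, which meets the $75,000 floor — that alternative is enough. Satisfied.
  (d) The claim is a consumer claim, not a property claim, which satisfies one of the alternatives. Met.
  → The court has jurisdiction.
The Loren Court of Common Pleas:
  (a) The plaintiff resides in Loren. The carve-out does not apply: the amount in controversy is 86,000 dollars, above the 25,000 dollars ceiling. Met.
  (b) The defendant resides in Loren. Satisfied.
  (c) The claim is a consumer claim, not a contract claim. Satisfied.
  (d) Talia Kessit resides in Loren. Satisfied.
  (e) The amount in controversy is USD 86,000, which meets the $50,000 floor, which satisfies one of the alternatives. Met.
  → Every requirement is satisfied — jurisdiction.
Courts with jurisdiction: the Varstead High Bench, the Loren Court of Common Pleas — 2 in total.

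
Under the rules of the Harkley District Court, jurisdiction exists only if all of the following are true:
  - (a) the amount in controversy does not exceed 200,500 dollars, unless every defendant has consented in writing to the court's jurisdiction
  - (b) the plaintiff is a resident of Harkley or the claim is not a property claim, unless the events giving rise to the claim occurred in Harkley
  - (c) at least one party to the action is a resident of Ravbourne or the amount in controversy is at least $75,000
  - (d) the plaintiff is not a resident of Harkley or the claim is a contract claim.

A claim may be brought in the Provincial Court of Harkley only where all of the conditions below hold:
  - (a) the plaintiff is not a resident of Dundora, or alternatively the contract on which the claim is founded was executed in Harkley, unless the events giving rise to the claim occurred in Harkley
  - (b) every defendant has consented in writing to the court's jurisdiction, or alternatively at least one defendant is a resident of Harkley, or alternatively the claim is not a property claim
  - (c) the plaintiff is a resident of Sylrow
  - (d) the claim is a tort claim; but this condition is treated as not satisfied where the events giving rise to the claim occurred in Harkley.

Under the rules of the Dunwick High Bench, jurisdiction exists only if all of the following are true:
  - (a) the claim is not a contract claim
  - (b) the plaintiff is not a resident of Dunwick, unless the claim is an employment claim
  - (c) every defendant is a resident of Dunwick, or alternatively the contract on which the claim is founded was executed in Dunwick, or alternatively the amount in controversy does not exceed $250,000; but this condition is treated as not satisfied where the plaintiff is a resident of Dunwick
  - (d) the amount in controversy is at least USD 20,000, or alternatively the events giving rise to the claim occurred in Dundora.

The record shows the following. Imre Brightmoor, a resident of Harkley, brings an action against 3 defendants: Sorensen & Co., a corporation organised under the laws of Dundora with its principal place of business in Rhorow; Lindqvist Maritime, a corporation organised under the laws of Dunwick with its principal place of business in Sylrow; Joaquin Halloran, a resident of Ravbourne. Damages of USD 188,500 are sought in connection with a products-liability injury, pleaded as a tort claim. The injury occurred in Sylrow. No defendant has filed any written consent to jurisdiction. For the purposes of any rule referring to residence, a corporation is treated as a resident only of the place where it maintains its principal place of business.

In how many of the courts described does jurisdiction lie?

The Harkley District Court:
  (a) The amount in controversy is $188,500, within the 200,500 dollars ceiling. Condition met.
  (b) The plaintiff resides in Harkley, so one alternative holds. Satisfied.
  (c) Joaquin Halloran resides in Ravbourne, so one alternative holds. Met.
  (d) The plaintiff resides in Harkley; the claim is a tort claim, not a contract claim — every alternative fails. Not satisfied.
  → At least one condition fails; no jurisdiction.
The Provincial Court of Harkley:
  (a) The plaintiff resides in Harkley, which is not Dundora — that alternative is enough. Satisfied.
  (b) The claim is a tort claim, not a property claim, so one alternative holds. Met.
  (c) The plaintiff resides in Harkley, not Sylrow. Not satisfied.
  (d) The claim is a tort claim. The exception is not triggered, since the operative events occurred in Sylrow, not Harkley. Met.
  → At least one condition fails; no jurisdiction.
The Dunwick High Bench:
  (a) The claim is a tort claim, not a contract claim. Condition met.
  (b) The plaintiff resides in Harkley, which is not Dunwick. Satisfied.
  (c) The amount in controversy is $188,500, within the USD 250,000 ceiling — that alternative is enough. The carve-out does not apply: the plaintiff resides in Harkley, not Dunwick. Condition met.
  (d) The amount in controversy is $188,500, which meets the USD 20,000 floor, which satisfies one of the alternatives. Condition met.
  → The court has jurisdiction.
Courts with jurisdiction: the Dunwick High Bench — 1 in total.

1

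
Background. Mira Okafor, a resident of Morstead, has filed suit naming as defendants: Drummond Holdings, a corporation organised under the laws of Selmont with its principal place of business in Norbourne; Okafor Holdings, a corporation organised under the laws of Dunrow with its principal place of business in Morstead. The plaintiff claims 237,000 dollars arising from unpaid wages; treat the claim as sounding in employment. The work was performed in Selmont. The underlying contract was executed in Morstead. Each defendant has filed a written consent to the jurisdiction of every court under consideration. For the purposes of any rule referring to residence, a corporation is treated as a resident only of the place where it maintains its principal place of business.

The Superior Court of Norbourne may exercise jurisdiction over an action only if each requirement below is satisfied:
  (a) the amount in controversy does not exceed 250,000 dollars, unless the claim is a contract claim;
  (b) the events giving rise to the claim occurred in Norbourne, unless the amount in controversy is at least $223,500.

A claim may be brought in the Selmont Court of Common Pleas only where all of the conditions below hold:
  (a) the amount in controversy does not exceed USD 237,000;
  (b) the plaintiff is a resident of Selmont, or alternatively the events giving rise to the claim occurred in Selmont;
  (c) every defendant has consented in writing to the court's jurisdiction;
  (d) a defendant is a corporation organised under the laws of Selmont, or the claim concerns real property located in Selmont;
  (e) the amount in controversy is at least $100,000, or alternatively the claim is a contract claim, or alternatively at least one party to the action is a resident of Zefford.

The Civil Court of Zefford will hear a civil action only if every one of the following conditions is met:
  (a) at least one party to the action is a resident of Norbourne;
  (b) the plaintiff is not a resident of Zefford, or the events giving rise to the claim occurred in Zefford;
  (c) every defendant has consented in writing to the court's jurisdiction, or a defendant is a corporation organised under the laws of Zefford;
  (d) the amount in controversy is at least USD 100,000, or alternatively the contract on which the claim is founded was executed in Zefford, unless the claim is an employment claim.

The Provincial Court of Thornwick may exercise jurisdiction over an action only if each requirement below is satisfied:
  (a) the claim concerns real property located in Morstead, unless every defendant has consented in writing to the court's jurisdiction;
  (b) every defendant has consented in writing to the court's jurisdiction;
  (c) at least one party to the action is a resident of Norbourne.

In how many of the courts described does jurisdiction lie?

The Superior Court of Norbourne:
  (a) The amount in controversy is USD 237,000, within the $250,000 ceiling. Met.
  (b) The operative events occurred in Selmont, not Norbourne. The proviso rescues it, though: the amount in controversy is 237,000 dollars, which meets the 223,500 dollars floor. Satisfied.
  → The court has jurisdiction.
The Selmont Court of Common Pleas:
  (a) The amount in controversy is 237,000 dollars, within the $237,000 ceiling. Condition met.
  (b) The operative events occurred in Selmont — that alternative is enough. Satisfied.
  (c) Every defendant has filed written consent. Satisfied.
  (d) Drummond Holdings is organised under the laws of Selmont, so this disjunct is met. Satisfied.
  (e) The amount in controversy is 237,000 dollars, which meets the 100,000 dollars floor, so one alternative holds. Condition met.
  → Every requirement is satisfied — jurisdiction.
The Civil Court of Zefford:
  (a) Drummond Holdings resides in Norbourne. Condition met.
  (b) The plaintiff resides in Morstead, which is not Zefford, which satisfies one of the alternatives. Met.
  (c) Every defendant has filed written consent — that alternative is enough. Met.
  (d) The amount in controversy is 237,000 dollars, which meets the $100,000 floor, so this disjunct is met. Satisfied.
  → Every requirement is satisfied — jurisdiction.
The Provincial Court of Thornwick:
  (a) The claim does not concern real property. But every defendant has filed written consent, and the 'unless' clause therefore excuses the requirement. Met.
  (b) Every defendant has filed written consent. Met.
  (c) Drummond Holdings resides in Norbourne. Condition met.
  → The court has jurisdiction.
Courts with jurisdiction: the Superior Court of Norbourne, the Selmont Court of Common Pleas, the Civil Court of Zefford, the Provincial Court of Thornwick — 4 in total.

4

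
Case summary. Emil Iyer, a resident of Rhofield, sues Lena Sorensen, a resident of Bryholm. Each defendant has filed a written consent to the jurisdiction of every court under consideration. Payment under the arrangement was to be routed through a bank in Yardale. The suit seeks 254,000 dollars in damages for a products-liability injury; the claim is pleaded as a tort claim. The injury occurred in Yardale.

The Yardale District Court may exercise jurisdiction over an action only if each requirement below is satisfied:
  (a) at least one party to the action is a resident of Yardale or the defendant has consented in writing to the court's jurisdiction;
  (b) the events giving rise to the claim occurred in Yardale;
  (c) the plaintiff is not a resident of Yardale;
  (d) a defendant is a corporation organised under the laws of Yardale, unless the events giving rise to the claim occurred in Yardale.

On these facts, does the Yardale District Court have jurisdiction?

Yes

The Yardale District Court:
  (a) Every defendant has filed written consent, so this disjunct is met. Met.
  (b) The operative events occurred in Yardale. Condition met.
  (c) The plaintiff resides in Rhofield, which is not Yardale. Satisfied.
  (d) No defendant is a corporation. However, the operative events occurred in Yardale, so the 'unless' proviso supplies this condition. Condition met.
  → Every requirement is satisfied — jurisdiction.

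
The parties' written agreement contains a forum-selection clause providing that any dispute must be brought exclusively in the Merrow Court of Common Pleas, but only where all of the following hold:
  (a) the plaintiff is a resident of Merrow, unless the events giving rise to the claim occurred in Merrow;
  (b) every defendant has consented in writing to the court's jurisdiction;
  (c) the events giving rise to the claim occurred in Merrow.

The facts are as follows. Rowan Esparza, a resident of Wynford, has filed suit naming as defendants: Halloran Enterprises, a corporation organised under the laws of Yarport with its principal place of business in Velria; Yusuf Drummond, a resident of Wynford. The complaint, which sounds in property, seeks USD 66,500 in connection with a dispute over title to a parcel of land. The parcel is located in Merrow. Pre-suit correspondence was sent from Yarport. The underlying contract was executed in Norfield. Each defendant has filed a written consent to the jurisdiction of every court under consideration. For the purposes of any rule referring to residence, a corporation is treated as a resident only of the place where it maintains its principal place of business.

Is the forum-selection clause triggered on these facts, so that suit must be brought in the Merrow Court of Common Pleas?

Yes

The Merrow Court of Common Pleas:
  (a) The plaintiff resides in Wynford, not Merrow. But the operative events occurred in Merrow, and the 'unless' clause therefore excuses the requirement. Met.
  (b) Every defendant has filed written consent. Satisfied.
  (c) The operative events occurred in Merrow. Satisfied.
  → The clause applies.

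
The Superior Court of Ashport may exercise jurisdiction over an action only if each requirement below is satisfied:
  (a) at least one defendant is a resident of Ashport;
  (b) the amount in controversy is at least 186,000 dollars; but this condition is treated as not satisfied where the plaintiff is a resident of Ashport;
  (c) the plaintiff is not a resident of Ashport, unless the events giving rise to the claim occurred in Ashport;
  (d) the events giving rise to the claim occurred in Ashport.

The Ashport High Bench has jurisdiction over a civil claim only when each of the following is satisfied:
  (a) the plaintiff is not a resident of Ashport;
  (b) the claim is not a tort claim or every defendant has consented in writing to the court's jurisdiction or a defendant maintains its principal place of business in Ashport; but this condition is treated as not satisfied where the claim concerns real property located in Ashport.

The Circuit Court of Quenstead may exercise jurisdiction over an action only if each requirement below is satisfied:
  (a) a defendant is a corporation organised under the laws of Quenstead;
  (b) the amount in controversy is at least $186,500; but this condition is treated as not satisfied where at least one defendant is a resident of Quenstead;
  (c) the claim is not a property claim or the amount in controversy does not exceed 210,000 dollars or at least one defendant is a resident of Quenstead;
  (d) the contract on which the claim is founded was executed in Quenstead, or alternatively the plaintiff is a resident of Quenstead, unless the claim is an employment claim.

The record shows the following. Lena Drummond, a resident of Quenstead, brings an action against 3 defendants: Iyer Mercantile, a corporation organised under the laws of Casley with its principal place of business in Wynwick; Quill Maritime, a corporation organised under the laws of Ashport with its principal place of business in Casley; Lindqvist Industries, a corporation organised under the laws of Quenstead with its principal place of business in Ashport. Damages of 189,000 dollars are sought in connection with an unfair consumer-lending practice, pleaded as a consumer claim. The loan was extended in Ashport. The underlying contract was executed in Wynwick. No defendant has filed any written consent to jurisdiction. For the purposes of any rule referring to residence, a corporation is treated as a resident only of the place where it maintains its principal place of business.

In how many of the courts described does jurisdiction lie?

The Superior Court of Ashport:
  (a) Lindqvist Industries resides in Ashport. Met.
  (b) The amount in controversy is USD 189,000, which meets the $186,000 floor. The exception is not triggered, since the plaintiff resides in Quenstead, not Ashport. Met.
  (c) The plaintiff resides in Quenstead, which is not Ashport. Condition met.
  (d) The operative events occurred in Ashport. Condition met.
  → All conditions met; jurisdiction exists.
The Ashport High Bench:
  (a) The plaintiff resides in Quenstead, which is not Ashport. Satisfied.
  (b) The claim is a consumer claim, not a tort claim, which satisfies one of the alternatives. The exception is not triggered, since the claim does not concern real property. Satisfied.
  → All conditions met; jurisdiction exists.
The Circuit Court of Quenstead:
  (a) Lindqvist Industries is organised under the laws of Quenstead. Condition met.
  (b) The amount in controversy is 189,000 dollars, which meets the USD 186,500 floor. The exception is not triggered, since no defendant resides in Quenstead (they reside in Wynwick, Casley, Ashport). Satisfied.
  (c) The claim is a consumer claim, not a property claim, so one alternative holds. Satisfied.
  (d) The plaintiff resides in Quenstead — that alternative is enough. Met.
  → The court has jurisdiction.
Courts with jurisdiction: the Superior Court of Ashport, the Ashport High Bench, the Circuit Court of Quenstead — 3 in total.

3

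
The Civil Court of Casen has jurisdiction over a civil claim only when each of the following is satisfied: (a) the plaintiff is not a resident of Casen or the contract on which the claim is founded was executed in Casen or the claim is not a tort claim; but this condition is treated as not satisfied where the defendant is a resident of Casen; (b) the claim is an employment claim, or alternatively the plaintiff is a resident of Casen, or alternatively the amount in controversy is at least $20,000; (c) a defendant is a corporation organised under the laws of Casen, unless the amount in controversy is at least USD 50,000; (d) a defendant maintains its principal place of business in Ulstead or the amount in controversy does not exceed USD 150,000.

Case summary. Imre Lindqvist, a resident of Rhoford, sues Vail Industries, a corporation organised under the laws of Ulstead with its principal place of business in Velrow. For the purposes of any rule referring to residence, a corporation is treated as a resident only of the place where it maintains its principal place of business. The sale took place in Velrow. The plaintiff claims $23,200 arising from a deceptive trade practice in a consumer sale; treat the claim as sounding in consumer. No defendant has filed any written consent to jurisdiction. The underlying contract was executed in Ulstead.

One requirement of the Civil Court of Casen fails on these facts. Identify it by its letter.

The Civil Court of Casen:
  (a) The plaintiff resides in Rhoford, which is not Casen — that alternative is enough. The carve-out does not apply: the defendant resides in Velrow, not Casen. Condition met.
  (b) The amount in controversy is $23,200, which meets the $20,000 floor, so one alternative holds. Satisfied.
  (c) The corporate defendant(s) are organised in Ulstead, not Casen. Nor does the 'unless' clause help: the amount in controversy is 23,200 dollars, below the $50,000 floor. Fails.
  (d) The amount in controversy is 23,200 dollars, within the 150,000 dollars ceiling — that alternative is enough. Satisfied.
Only condition (c) fails.

(c)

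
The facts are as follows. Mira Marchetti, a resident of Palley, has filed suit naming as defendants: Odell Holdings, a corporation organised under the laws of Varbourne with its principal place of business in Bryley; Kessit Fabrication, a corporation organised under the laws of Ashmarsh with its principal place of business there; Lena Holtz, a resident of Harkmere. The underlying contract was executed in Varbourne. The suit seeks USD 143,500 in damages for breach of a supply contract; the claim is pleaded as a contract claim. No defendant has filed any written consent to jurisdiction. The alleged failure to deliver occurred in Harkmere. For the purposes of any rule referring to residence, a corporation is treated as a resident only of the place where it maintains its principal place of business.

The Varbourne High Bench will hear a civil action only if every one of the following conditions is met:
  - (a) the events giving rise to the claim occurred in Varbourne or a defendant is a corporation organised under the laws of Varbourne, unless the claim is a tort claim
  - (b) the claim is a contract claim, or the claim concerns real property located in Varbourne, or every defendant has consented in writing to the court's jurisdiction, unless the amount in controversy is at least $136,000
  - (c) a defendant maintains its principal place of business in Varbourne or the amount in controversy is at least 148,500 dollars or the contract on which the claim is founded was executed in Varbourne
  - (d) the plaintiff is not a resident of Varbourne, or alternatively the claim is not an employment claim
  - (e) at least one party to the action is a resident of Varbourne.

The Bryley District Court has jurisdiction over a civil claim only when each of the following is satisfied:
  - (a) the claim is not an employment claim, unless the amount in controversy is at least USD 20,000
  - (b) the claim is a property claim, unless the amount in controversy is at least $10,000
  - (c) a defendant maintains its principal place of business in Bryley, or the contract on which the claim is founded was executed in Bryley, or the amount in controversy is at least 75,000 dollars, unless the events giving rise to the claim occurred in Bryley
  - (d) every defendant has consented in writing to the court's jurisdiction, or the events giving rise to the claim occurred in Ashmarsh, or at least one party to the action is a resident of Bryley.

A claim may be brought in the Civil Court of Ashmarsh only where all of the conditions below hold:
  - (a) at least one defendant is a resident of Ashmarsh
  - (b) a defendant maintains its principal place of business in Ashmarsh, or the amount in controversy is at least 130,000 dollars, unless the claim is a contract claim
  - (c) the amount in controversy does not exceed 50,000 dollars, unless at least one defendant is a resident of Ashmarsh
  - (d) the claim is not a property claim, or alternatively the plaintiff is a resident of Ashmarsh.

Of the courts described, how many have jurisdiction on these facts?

The Varbourne High Bench:
  (a) Odell Holdings is organised under the laws of Varbourne, so one alternative holds. Met.
  (b) The claim is a contract claim, which satisfies one of the alternatives. Satisfied.
  (c) The contract was executed in Varbourne, which satisfies one of the alternatives. Condition met.
  (d) The plaintiff resides in Palley, which is not Varbourne — that alternative is enough. Satisfied.
  (e) No party resides in Varbourne. Not satisfied.
  → At least one condition fails; no jurisdiction.
The Bryley District Court:
  (a) The claim is a contract claim, not an employment claim. Condition met.
  (b) The claim is a contract claim, not a property claim. The proviso rescues it, though: the amount in controversy is 143,500 dollars, which meets the USD 10,000 floor. Condition met.
  (c) Odell Holdings has its principal place of business in Bryley — that alternative is enough. Satisfied.
  (d) Odell Holdings resides in Bryley, so one alternative holds. Met.
  → The court has jurisdiction.
The Civil Court of Ashmarsh:
  (a) Kessit Fabrication resides in Ashmarsh. Met.
  (b) Kessit Fabrication has its principal place of business in Ashmarsh, so this disjunct is met. Met.
  (c) The amount in controversy is 143,500 dollars, above the 50,000 dollars ceiling. The proviso rescues it, though: Kessit Fabrication resides in Ashmarsh. Condition met.
  (d) The claim is a contract claim, not a property claim — that alternative is enough. Condition met.
  → All conditions met; jurisdiction exists.
Courts with jurisdiction: the Bryley District Court, the Civil Court of Ashmarsh — 2 in total.

2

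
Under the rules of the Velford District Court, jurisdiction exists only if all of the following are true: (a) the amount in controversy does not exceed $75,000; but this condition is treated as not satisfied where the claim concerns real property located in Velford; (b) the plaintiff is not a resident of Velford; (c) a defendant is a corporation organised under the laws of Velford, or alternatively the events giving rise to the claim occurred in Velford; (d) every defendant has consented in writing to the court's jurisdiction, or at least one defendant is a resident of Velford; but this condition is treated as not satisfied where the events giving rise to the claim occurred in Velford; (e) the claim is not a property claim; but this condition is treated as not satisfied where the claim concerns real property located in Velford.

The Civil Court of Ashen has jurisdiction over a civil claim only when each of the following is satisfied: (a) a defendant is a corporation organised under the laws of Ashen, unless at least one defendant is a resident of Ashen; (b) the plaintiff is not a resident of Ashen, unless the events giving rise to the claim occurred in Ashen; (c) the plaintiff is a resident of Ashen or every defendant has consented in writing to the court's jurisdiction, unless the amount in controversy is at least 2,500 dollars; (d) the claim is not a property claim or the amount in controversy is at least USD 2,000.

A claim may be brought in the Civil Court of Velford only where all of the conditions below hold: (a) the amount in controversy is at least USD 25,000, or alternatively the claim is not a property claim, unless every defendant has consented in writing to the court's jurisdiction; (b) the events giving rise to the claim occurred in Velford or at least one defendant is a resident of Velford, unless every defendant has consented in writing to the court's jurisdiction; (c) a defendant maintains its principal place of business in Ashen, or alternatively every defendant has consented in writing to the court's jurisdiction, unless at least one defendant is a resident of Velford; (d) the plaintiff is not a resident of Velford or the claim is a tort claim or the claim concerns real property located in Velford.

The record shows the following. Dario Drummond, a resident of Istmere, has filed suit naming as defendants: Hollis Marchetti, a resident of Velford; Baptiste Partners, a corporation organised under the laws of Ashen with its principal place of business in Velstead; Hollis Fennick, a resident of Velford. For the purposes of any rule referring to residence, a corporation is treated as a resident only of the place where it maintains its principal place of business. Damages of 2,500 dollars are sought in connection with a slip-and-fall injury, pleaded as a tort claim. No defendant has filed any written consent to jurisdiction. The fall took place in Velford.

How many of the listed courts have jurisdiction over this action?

The Velford District Court:
  (a) The amount in controversy is $2,500, within the 75,000 dollars ceiling. The carve-out does not apply: the claim does not concern real property. Met.
  (b) The plaintiff resides in Istmere, which is not Velford. Condition met.
  (c) The operative events occurred in Velford, which satisfies one of the alternatives. Satisfied.
  (d) Hollis Marchetti resides in Velford, which satisfies one of the alternatives. But the operative events occurred in Velford, triggering the carve-out and defeating this condition. Not satisfied.
  (e) The claim is a tort claim, not a property claim. And the carve-out is inapplicable — the claim does not concern real property. Met.
  → The court lacks jurisdiction.
The Civil Court of Ashen:
  (a) Baptiste Partners is organised under the laws of Ashen. Met.
  (b) The plaintiff resides in Istmere, which is not Ashen. Condition met.
  (c) The plaintiff resides in Istmere, not Ashen; no such written consent has been filed — no alternative holds. But the amount in controversy is $2,500, which meets the 2,500 dollars floor, and the 'unless' clause therefore excuses the requirement. Satisfied.
  (d) The claim is a tort claim, not a property claim, which satisfies one of the alternatives. Met.
  → The court has jurisdiction.
The Civil Court of Velford:
  (a) The claim is a tort claim, not a property claim — that alternative is enough. Satisfied.
  (b) The operative events occurred in Velford, so one alternative holds. Met.
  (c) The corporate defendant(s) have their principal place of business in Velstead, not Ashen; no such written consent has been filed — every alternative fails. The proviso rescues it, though: Hollis Marchetti resides in Velford. Satisfied.
  (d) The plaintiff resides in Istmere, which is not Velford, so one alternative holds. Condition met.
  → The court has jurisdiction.
Courts with jurisdiction: the Civil Court of Ashen, the Civil Court of Velford — 2 in total.

2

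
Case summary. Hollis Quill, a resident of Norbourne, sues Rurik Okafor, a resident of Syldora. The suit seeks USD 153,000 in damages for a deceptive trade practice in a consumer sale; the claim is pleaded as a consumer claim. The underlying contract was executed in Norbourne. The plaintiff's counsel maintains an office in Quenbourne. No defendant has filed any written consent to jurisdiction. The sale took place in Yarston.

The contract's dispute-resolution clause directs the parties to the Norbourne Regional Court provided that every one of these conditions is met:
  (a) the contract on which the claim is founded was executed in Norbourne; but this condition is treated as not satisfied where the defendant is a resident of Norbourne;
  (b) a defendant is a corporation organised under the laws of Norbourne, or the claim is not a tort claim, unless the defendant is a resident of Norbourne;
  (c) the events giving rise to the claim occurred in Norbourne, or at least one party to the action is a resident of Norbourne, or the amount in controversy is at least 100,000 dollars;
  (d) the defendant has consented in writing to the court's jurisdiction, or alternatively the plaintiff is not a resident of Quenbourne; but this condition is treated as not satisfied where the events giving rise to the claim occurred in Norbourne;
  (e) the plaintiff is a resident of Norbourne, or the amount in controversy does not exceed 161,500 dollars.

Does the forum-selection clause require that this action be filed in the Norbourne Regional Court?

Yes

The Norbourne Regional Court:
  (a) The contract was executed in Norbourne. The exception is not triggered, since the defendant resides in Syldora, not Norbourne. Met.
  (b) The claim is a consumer claim, not a tort claim, which satisfies one of the alternatives. Satisfied.
  (c) Hollis Quill resides in Norbourne — that alternative is enough. Met.
  (d) The plaintiff resides in Norbourne, which is not Quenbourne, so one alternative holds. And the carve-out is inapplicable — the operative events occurred in Yarston, not Norbourne. Met.
  (e) The plaintiff resides in Norbourne — that alternative is enough. Met.
  → The clause applies.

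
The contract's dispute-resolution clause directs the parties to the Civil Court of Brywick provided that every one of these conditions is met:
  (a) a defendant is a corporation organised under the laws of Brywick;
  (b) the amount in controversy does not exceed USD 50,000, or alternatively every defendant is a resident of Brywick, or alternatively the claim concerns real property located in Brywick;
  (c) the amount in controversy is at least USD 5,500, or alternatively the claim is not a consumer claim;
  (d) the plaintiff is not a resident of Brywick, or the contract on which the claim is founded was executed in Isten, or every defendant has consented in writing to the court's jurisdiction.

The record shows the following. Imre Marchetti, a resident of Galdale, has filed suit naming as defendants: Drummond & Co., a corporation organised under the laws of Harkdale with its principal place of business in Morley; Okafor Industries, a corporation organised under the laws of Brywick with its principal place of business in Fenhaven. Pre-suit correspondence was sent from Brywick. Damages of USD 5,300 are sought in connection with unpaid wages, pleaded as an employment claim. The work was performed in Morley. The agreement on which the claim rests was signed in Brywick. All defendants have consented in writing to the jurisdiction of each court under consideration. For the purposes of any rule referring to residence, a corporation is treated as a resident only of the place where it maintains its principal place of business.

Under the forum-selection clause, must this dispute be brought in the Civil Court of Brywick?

The Civil Court of Brywick:
  (a) Okafor Industries is organised under the laws of Brywick. Condition met.
  (b) The amount in controversy is 5,300 dollars, within the USD 50,000 ceiling — that alternative is enough. Condition met.
  (c) The claim is an employment claim, not a consumer claim, so one alternative holds. Condition met.
  (d) The plaintiff resides in Galdale, which is not Brywick, so this disjunct is met. Satisfied.
  → Forum clause is triggered.

Yes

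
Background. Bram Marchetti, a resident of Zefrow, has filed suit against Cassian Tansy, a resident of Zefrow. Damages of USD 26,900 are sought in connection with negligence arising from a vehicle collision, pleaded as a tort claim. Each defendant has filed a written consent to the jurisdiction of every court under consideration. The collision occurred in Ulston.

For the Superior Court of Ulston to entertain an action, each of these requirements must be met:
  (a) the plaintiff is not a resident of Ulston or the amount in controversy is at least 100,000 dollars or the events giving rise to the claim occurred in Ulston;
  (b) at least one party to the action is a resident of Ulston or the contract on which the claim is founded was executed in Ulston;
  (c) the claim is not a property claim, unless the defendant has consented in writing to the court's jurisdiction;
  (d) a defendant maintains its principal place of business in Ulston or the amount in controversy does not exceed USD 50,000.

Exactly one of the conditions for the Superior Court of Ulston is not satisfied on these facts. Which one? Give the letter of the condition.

The Superior Court of Ulston:
  (a) The plaintiff resides in Zefrow, which is not Ulston — that alternative is enough. Condition met.
  (b) No party resides in Ulston; no contract (and hence no place of execution) is alleged — every alternative fails. Not satisfied.
  (c) The claim is a tort claim, not a property claim. Satisfied.
  (d) The amount in controversy is $26,900, within the $50,000 ceiling — that alternative is enough. Met.
Only condition (b) fails.

(b)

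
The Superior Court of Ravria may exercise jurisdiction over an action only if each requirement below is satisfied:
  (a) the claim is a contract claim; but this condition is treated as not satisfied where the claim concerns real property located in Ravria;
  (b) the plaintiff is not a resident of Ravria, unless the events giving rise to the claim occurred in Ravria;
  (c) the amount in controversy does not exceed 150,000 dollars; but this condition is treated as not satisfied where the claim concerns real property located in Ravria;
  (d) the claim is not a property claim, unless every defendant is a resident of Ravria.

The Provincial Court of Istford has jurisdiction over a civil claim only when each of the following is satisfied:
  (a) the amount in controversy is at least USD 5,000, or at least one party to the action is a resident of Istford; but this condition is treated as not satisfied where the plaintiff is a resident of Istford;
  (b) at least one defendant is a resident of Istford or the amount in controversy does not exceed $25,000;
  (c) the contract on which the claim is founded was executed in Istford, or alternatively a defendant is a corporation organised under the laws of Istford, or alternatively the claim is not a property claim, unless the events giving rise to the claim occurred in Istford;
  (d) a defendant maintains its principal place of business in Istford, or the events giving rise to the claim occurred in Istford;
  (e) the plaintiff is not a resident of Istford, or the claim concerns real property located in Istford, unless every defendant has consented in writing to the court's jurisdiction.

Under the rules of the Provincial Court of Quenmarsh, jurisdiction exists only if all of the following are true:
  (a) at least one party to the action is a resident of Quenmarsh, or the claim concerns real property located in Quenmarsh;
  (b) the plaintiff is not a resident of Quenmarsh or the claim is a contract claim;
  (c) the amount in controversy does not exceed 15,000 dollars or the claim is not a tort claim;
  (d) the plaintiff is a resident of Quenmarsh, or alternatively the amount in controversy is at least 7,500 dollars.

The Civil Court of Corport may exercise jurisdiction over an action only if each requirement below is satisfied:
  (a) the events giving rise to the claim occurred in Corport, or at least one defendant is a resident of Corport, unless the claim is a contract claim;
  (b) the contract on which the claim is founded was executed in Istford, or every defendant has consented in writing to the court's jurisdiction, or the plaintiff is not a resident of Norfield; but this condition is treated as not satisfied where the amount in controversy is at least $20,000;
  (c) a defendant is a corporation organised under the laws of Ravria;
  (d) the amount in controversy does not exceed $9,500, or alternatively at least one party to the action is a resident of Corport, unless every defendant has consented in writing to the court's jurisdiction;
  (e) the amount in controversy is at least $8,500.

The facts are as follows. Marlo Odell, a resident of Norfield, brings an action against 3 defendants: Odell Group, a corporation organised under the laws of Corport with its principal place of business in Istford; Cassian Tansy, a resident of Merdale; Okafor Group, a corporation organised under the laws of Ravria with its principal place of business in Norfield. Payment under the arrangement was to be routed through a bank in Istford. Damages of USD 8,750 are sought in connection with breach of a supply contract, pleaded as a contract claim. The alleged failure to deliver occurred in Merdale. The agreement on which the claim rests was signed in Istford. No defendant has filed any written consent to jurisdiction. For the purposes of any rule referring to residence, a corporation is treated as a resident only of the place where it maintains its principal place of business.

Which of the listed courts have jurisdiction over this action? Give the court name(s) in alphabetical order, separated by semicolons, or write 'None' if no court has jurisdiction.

the Civil Court of Corport; the Provincial Court of Istford; the Superior Court of Ravria

The Superior Court of Ravria:
  (a) The claim is a contract claim. The carve-out does not apply: the claim does not concern real property. Satisfied.
  (b) The plaintiff resides in Norfield, which is not Ravria. Condition met.
  (c) The amount in controversy is $8,750, within the USD 150,000 ceiling. The exception is not triggered, since the claim does not concern real property. Satisfied.
  (d) The claim is a contract claim, not a property claim. Condition met.
  → The court has jurisdiction.
The Provincial Court of Istford:
  (a) The amount in controversy is USD 8,750, which meets the 5,000 dollars floor, which satisfies one of the alternatives. The exception is not triggered, since the plaintiff resides in Norfield, not Istford. Condition met.
  (b) Odell Group resides in Istford, so one alternative holds. Met.
  (c) The contract was executed in Istford, so this disjunct is met. Met.
  (d) Odell Group has its principal place of business in Istford, which satisfies one of the alternatives. Met.
  (e) The plaintiff resides in Norfield, which is not Istford — that alternative is enough. Condition met.
  → All conditions met; jurisdiction exists.
The Provincial Court of Quenmarsh:
  (a) No party resides in Quenmarsh; the claim does not concern real property — no alternative holds. Not satisfied.
  (b) The plaintiff resides in Norfield, which is not Quenmarsh, so one alternative holds. Met.
  (c) The amount in controversy is $8,750, within the $15,000 ceiling, so this disjunct is met. Condition met.
  (d) The amount in controversy is USD 8,750, which meets the USD 7,500 floor, so this disjunct is met. Satisfied.
  → At least one condition fails; no jurisdiction.
The Civil Court of Corport:
  (a) The operative events occurred in Merdale, not Corport; no defendant resides in Corport (they reside in Istford, Merdale, Norfield) — none of the alternatives is met. But the claim is a contract claim, and the 'unless' clause therefore excuses the requirement. Condition met.
  (b) The contract was executed in Istford — that alternative is enough. The exception is not triggered, since the amount in controversy is $8,750, below the 20,000 dollars floor. Condition met.
  (c) Okafor Group is organised under the laws of Ravria. Met.
  (d) The amount in controversy is $8,750, within the $9,500 ceiling, so one alternative holds. Condition met.
  (e) The amount in controversy is 8,750 dollars, which meets the USD 8,500 floor. Satisfied.
  → The court has jurisdiction.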